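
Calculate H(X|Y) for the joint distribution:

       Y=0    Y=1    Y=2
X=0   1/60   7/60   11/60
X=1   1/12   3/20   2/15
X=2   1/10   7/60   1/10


H(X|Y) = Σ_y p(y) H(X|Y=y)
  p(Y=0) = 1/5, H(X|Y=0) = 1.3250
  p(Y=1) = 23/60, H(X|Y=1) = 1.5743
  p(Y=2) = 5/12, H(X|Y=2) = 1.5413
H(X|Y) = 0.2000×1.3250 + 0.3833×1.5743 + 0.4167×1.5413 = 1.5107 bits


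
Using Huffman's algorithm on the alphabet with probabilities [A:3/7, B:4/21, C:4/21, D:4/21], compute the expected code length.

Huffman tree construction:
Combine smallest probabilities repeatedly
Resulting codes:
  A: 0 (length 1)
  B: 110 (length 3)
  C: 111 (length 3)
  D: 10 (length 2)
Average length = Σ p(s) × length(s) = 1.9524 bits


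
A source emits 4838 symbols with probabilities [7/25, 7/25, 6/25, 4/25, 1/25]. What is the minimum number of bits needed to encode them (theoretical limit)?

Entropy H = 2.1313 bits/symbol
Minimum bits = H × n = 2.1313 × 4838
= 10311.45 bits


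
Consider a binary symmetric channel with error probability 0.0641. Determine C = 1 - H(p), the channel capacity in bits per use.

For BSC with error probability p:
C = 1 - H(p) where H(p) is binary entropy
H(0.0641) = -0.0641 × log₂(0.0641) - 0.9359 × log₂(0.9359)
H(p) = 0.3435
C = 1 - 0.3435 = 0.6565 bits/use


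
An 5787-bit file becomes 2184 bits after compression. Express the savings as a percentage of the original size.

Space savings = (1 - Compressed/Original) × 100%
= (1 - 2184/5787) × 100%
= 62.26%


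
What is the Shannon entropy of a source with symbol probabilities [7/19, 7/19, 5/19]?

H(X) = -Σ p(x) log₂ p(x)
  -7/19 × log₂(7/19) = 0.5307
  -7/19 × log₂(7/19) = 0.5307
  -5/19 × log₂(5/19) = 0.5068
H(X) = 1.5683 bits


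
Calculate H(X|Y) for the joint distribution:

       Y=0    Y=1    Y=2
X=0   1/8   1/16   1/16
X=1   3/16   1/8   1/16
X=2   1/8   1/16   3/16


H(X|Y) = Σ_y p(y) H(X|Y=y)
  p(Y=0) = 7/16, H(X|Y=0) = 1.5567
  p(Y=1) = 1/4, H(X|Y=1) = 1.5000
  p(Y=2) = 5/16, H(X|Y=2) = 1.3710
H(X|Y) = 0.4375×1.5567 + 0.2500×1.5000 + 0.3125×1.3710 = 1.4845 bits


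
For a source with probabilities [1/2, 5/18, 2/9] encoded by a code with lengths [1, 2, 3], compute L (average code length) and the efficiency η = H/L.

Average length L = Σ p_i × l_i = 1.7222 bits
Entropy H = 1.4955 bits
Efficiency η = H/L × 100% = 86.84%


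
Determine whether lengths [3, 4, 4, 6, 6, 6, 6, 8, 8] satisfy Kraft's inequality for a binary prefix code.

Kraft inequality: Σ 2^(-l_i) ≤ 1 for prefix-free code
Calculating: 2^(-3) + 2^(-4) + 2^(-4) + 2^(-6) + 2^(-6) + 2^(-6) + 2^(-6) + 2^(-8) + 2^(-8)
= 0.125 + 0.0625 + 0.0625 + 0.015625 + 0.015625 + 0.015625 + 0.015625 + 0.00390625 + 0.00390625
= 0.3203
Since 0.3203 ≤ 1, prefix-free code exists


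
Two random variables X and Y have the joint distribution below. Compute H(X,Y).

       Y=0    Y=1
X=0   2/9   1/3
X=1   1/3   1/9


H(X,Y) = -Σ p(x,y) log₂ p(x,y)
  p(0,0)=2/9: -0.2222 × log₂(0.2222) = 0.4822
  p(0,1)=1/3: -0.3333 × log₂(0.3333) = 0.5283
  p(1,0)=1/3: -0.3333 × log₂(0.3333) = 0.5283
  p(1,1)=1/9: -0.1111 × log₂(0.1111) = 0.3522
H(X,Y) = 1.8911 bits


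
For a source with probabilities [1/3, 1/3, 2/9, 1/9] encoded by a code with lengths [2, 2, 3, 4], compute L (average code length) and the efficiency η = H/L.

Average length L = Σ p_i × l_i = 2.4444 bits
Entropy H = 1.8911 bits
Efficiency η = H/L × 100% = 77.36%


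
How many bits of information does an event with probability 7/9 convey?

Information content I(x) = -log₂(p(x))
I = -log₂(7/9) = -log₂(0.7778)
I = 0.3626 bits


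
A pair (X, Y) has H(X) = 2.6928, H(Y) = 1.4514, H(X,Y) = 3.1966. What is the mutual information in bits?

I(X;Y) = H(X) + H(Y) - H(X,Y)
I(X;Y) = 2.6928 + 1.4514 - 3.1966 = 0.9476 bits


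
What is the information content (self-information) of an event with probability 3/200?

Information content I(x) = -log₂(p(x))
I = -log₂(3/200) = -log₂(0.0150)
I = 6.0589 bits


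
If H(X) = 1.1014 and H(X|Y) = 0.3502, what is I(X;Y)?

I(X;Y) = H(X) - H(X|Y)
I(X;Y) = 1.1014 - 0.3502 = 0.7512 bits


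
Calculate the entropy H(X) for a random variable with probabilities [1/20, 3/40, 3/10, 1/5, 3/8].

H(X) = -Σ p(x) log₂ p(x)
  -1/20 × log₂(1/20) = 0.2161
  -3/40 × log₂(3/40) = 0.2803
  -3/10 × log₂(3/10) = 0.5211
  -1/5 × log₂(1/5) = 0.4644
  -3/8 × log₂(3/8) = 0.5306
H(X) = 2.0125 bits


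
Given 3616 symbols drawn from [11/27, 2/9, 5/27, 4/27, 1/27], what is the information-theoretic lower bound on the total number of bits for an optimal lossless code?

Entropy H = 2.0448 bits/symbol
Minimum bits = H × n = 2.0448 × 3616
= 7393.89 bits


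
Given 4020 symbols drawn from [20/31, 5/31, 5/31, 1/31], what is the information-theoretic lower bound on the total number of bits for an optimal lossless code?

Entropy H = 1.4168 bits/symbol
Minimum bits = H × n = 1.4168 × 4020
= 5695.72 bits


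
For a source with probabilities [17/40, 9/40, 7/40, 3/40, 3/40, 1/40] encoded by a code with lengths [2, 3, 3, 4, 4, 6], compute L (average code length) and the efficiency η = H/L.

Average length L = Σ p_i × l_i = 2.8000 bits
Entropy H = 2.1425 bits
Efficiency η = H/L × 100% = 76.52%


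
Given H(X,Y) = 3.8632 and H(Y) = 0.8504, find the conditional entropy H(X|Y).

Chain rule: H(X,Y) = H(X|Y) + H(Y)
H(X|Y) = H(X,Y) - H(Y) = 3.8632 - 0.8504 = 3.0128 bits


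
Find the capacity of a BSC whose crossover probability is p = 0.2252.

For BSC with error probability p:
C = 1 - H(p) where H(p) is binary entropy
H(0.2252) = -0.2252 × log₂(0.2252) - 0.7748 × log₂(0.7748)
H(p) = 0.7695
C = 1 - 0.7695 = 0.2305 bits/use


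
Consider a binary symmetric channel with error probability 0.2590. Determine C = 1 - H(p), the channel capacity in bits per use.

For BSC with error probability p:
C = 1 - H(p) where H(p) is binary entropy
H(0.2590) = -0.2590 × log₂(0.2590) - 0.7410 × log₂(0.7410)
H(p) = 0.8252
C = 1 - 0.8252 = 0.1748 bits/use


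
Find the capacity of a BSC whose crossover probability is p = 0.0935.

For BSC with error probability p:
C = 1 - H(p) where H(p) is binary entropy
H(0.0935) = -0.0935 × log₂(0.0935) - 0.9065 × log₂(0.9065)
H(p) = 0.4480
C = 1 - 0.4480 = 0.5520 bits/use


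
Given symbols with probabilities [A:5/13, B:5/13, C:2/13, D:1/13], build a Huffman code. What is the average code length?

Huffman tree construction:
Combine smallest probabilities repeatedly
Resulting codes:
  A: 11 (length 2)
  B: 0 (length 1)
  C: 101 (length 3)
  D: 100 (length 3)
Average length = Σ p(s) × length(s) = 1.8462 bits


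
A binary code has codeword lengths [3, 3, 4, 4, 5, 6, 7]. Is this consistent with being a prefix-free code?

Kraft inequality: Σ 2^(-l_i) ≤ 1 for prefix-free code
Calculating: 2^(-3) + 2^(-3) + 2^(-4) + 2^(-4) + 2^(-5) + 2^(-6) + 2^(-7)
= 0.125 + 0.125 + 0.0625 + 0.0625 + 0.03125 + 0.015625 + 0.0078125
= 0.4297
Since 0.4297 ≤ 1, prefix-free code exists


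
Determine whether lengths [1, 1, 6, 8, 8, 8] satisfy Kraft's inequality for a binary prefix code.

Kraft inequality: Σ 2^(-l_i) ≤ 1 for prefix-free code
Calculating: 2^(-1) + 2^(-1) + 2^(-6) + 2^(-8) + 2^(-8) + 2^(-8)
= 0.5 + 0.5 + 0.015625 + 0.00390625 + 0.00390625 + 0.00390625
= 1.0273
Since 1.0273 > 1, prefix-free code does not exist


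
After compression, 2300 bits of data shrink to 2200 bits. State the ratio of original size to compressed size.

Compression ratio = Original / Compressed
= 2300 / 2200 = 1.05:1


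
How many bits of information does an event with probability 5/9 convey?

Information content I(x) = -log₂(p(x))
I = -log₂(5/9) = -log₂(0.5556)
I = 0.8480 bits


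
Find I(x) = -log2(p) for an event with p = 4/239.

Information content I(x) = -log₂(p(x))
I = -log₂(4/239) = -log₂(0.0167)
I = 5.9009 bits


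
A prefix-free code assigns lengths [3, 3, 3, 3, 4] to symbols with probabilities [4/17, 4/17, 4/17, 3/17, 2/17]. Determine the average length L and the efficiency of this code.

Average length L = Σ p_i × l_i = 3.1176 bits
Entropy H = 2.2784 bits
Efficiency η = H/L × 100% = 73.08%


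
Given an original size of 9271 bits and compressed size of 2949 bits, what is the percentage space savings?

Space savings = (1 - Compressed/Original) × 100%
= (1 - 2949/9271) × 100%
= 68.19%


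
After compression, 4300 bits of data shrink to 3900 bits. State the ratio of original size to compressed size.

Compression ratio = Original / Compressed
= 4300 / 3900 = 1.10:1


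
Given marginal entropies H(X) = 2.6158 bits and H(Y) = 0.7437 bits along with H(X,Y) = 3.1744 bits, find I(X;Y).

I(X;Y) = H(X) + H(Y) - H(X,Y)
I(X;Y) = 2.6158 + 0.7437 - 3.1744 = 0.1851 bits


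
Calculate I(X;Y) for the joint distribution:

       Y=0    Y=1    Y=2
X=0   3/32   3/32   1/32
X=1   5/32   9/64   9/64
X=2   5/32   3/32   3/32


H(X) = 1.5310, H(Y) = 1.5635, H(X,Y) = 3.0697
I(X;Y) = H(X) + H(Y) - H(X,Y) = 0.0247 bits


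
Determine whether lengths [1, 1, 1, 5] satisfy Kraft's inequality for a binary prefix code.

Kraft inequality: Σ 2^(-l_i) ≤ 1 for prefix-free code
Calculating: 2^(-1) + 2^(-1) + 2^(-1) + 2^(-5)
= 0.5 + 0.5 + 0.5 + 0.03125
= 1.5312
Since 1.5312 > 1, prefix-free code does not exist


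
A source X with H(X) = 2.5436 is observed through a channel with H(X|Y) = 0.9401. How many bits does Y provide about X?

I(X;Y) = H(X) - H(X|Y)
I(X;Y) = 2.5436 - 0.9401 = 1.6035 bits


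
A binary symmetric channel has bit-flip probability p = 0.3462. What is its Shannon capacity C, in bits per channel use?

For BSC with error probability p:
C = 1 - H(p) where H(p) is binary entropy
H(0.3462) = -0.3462 × log₂(0.3462) - 0.6538 × log₂(0.6538)
H(p) = 0.9306
C = 1 - 0.9306 = 0.0694 bits/use


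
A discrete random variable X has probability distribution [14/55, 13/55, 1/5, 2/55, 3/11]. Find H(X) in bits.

H(X) = -Σ p(x) log₂ p(x)
  -14/55 × log₂(14/55) = 0.5025
  -13/55 × log₂(13/55) = 0.4919
  -1/5 × log₂(1/5) = 0.4644
  -2/55 × log₂(2/55) = 0.1739
  -3/11 × log₂(3/11) = 0.5112
H(X) = 2.1438 bits


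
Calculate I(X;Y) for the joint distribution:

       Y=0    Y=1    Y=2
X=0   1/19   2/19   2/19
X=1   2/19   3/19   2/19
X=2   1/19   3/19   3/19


H(X) = 1.5683, H(Y) = 1.5294, H(X,Y) = 3.0761
I(X;Y) = H(X) + H(Y) - H(X,Y) = 0.0216 bits


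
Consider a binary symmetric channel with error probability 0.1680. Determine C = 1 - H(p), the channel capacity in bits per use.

For BSC with error probability p:
C = 1 - H(p) where H(p) is binary entropy
H(0.1680) = -0.1680 × log₂(0.1680) - 0.8320 × log₂(0.8320)
H(p) = 0.6531
C = 1 - 0.6531 = 0.3469 bits/use


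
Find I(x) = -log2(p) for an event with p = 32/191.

Information content I(x) = -log₂(p(x))
I = -log₂(32/191) = -log₂(0.1675)
I = 2.5774 bits


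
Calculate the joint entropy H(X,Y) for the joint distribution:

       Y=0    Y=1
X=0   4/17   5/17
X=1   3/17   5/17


H(X,Y) = -Σ p(x,y) log₂ p(x,y)
  p(0,0)=4/17: -0.2353 × log₂(0.2353) = 0.4912
  p(0,1)=5/17: -0.2941 × log₂(0.2941) = 0.5193
  p(1,0)=3/17: -0.1765 × log₂(0.1765) = 0.4416
  p(1,1)=5/17: -0.2941 × log₂(0.2941) = 0.5193
H(X,Y) = 1.9713 bits


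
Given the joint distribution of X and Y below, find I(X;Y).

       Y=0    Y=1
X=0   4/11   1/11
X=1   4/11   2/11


H(X) = 0.9940, H(Y) = 0.8454, H(X,Y) = 1.8231
I(X;Y) = H(X) + H(Y) - H(X,Y) = 0.0163 bits


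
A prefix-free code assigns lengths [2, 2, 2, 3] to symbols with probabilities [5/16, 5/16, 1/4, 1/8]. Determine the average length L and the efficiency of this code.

Average length L = Σ p_i × l_i = 2.1250 bits
Entropy H = 1.9238 bits
Efficiency η = H/L × 100% = 90.53%


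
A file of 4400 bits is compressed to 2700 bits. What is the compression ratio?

Compression ratio = Original / Compressed
= 4400 / 2700 = 1.63:1


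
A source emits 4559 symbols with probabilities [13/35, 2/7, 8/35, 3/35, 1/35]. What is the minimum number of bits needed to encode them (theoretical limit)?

Entropy H = 1.9841 bits/symbol
Minimum bits = H × n = 1.9841 × 4559
= 9045.71 bits


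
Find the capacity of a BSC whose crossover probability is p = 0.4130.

For BSC with error probability p:
C = 1 - H(p) where H(p) is binary entropy
H(0.4130) = -0.4130 × log₂(0.4130) - 0.5870 × log₂(0.5870)
H(p) = 0.9780
C = 1 - 0.9780 = 0.0220 bits/use


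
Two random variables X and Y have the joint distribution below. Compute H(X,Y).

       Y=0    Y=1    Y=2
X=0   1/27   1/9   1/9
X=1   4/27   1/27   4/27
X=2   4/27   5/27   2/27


H(X,Y) = -Σ p(x,y) log₂ p(x,y)
  p(0,0)=1/27: -0.0370 × log₂(0.0370) = 0.1761
  p(0,1)=1/9: -0.1111 × log₂(0.1111) = 0.3522
  p(0,2)=1/9: -0.1111 × log₂(0.1111) = 0.3522
  p(1,0)=4/27: -0.1481 × log₂(0.1481) = 0.4081
  p(1,1)=1/27: -0.0370 × log₂(0.0370) = 0.1761
  p(1,2)=4/27: -0.1481 × log₂(0.1481) = 0.4081
  p(2,0)=4/27: -0.1481 × log₂(0.1481) = 0.4081
  p(2,1)=5/27: -0.1852 × log₂(0.1852) = 0.4505
  p(2,2)=2/27: -0.0741 × log₂(0.0741) = 0.2781
H(X,Y) = 3.0097 bits


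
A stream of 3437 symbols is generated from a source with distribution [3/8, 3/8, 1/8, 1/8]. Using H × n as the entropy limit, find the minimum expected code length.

Entropy H = 1.8113 bits/symbol
Minimum bits = H × n = 1.8113 × 3437
= 6225.36 bits


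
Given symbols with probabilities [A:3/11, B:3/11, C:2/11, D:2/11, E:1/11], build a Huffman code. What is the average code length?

Huffman tree construction:
Combine smallest probabilities repeatedly
Resulting codes:
  A: 01 (length 2)
  B: 10 (length 2)
  C: 111 (length 3)
  D: 00 (length 2)
  E: 110 (length 3)
Average length = Σ p(s) × length(s) = 2.2727 bits


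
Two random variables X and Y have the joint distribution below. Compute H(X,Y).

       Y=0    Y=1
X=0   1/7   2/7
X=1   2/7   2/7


H(X,Y) = -Σ p(x,y) log₂ p(x,y)
  p(0,0)=1/7: -0.1429 × log₂(0.1429) = 0.4011
  p(0,1)=2/7: -0.2857 × log₂(0.2857) = 0.5164
  p(1,0)=2/7: -0.2857 × log₂(0.2857) = 0.5164
  p(1,1)=2/7: -0.2857 × log₂(0.2857) = 0.5164
H(X,Y) = 1.9502 bits


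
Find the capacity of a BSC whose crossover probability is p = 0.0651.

For BSC with error probability p:
C = 1 - H(p) where H(p) is binary entropy
H(0.0651) = -0.0651 × log₂(0.0651) - 0.9349 × log₂(0.9349)
H(p) = 0.3474
C = 1 - 0.3474 = 0.6526 bits/use


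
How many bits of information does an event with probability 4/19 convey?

Information content I(x) = -log₂(p(x))
I = -log₂(4/19) = -log₂(0.2105)
I = 2.2479 bits


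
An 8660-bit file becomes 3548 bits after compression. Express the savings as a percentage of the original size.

Space savings = (1 - Compressed/Original) × 100%
= (1 - 3548/8660) × 100%
= 59.03%


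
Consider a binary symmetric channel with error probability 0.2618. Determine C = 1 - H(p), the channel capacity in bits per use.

For BSC with error probability p:
C = 1 - H(p) where H(p) is binary entropy
H(0.2618) = -0.2618 × log₂(0.2618) - 0.7382 × log₂(0.7382)
H(p) = 0.8295
C = 1 - 0.8295 = 0.1705 bits/use


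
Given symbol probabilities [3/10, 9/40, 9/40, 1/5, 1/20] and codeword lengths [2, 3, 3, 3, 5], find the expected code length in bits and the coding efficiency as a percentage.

Average length L = Σ p_i × l_i = 2.8000 bits
Entropy H = 2.1700 bits
Efficiency η = H/L × 100% = 77.50%


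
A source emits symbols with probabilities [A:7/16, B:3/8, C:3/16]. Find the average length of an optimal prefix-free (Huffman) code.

Huffman tree construction:
Combine smallest probabilities repeatedly
Resulting codes:
  A: 0 (length 1)
  B: 11 (length 2)
  C: 10 (length 2)
Average length = Σ p(s) × length(s) = 1.5625 bits


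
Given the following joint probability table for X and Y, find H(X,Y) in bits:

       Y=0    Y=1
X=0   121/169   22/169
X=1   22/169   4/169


H(X,Y) = -Σ p(x,y) log₂ p(x,y)
  p(0,0)=121/169: -0.7160 × log₂(0.7160) = 0.3451
  p(0,1)=22/169: -0.1302 × log₂(0.1302) = 0.3829
  p(1,0)=22/169: -0.1302 × log₂(0.1302) = 0.3829
  p(1,1)=4/169: -0.0237 × log₂(0.0237) = 0.1278
H(X,Y) = 1.2388 bits


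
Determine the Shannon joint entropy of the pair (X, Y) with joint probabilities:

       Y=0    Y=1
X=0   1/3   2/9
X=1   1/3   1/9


H(X,Y) = -Σ p(x,y) log₂ p(x,y)
  p(0,0)=1/3: -0.3333 × log₂(0.3333) = 0.5283
  p(0,1)=2/9: -0.2222 × log₂(0.2222) = 0.4822
  p(1,0)=1/3: -0.3333 × log₂(0.3333) = 0.5283
  p(1,1)=1/9: -0.1111 × log₂(0.1111) = 0.3522
H(X,Y) = 1.8911 bits


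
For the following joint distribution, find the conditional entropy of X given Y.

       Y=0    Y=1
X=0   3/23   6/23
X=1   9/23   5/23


H(X|Y) = Σ_y p(y) H(X|Y=y)
  p(Y=0) = 12/23, H(X|Y=0) = 0.8113
  p(Y=1) = 11/23, H(X|Y=1) = 0.9940
H(X|Y) = 0.5217×0.8113 + 0.4783×0.9940 = 0.8987 bits


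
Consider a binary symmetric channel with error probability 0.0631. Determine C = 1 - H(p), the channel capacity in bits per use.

For BSC with error probability p:
C = 1 - H(p) where H(p) is binary entropy
H(0.0631) = -0.0631 × log₂(0.0631) - 0.9369 × log₂(0.9369)
H(p) = 0.3396
C = 1 - 0.3396 = 0.6604 bits/use


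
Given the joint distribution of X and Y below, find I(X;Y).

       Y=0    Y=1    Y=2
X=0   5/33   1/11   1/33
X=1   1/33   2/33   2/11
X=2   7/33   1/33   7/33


H(X) = 1.5395, H(Y) = 1.5014, H(X,Y) = 2.8269
I(X;Y) = H(X) + H(Y) - H(X,Y) = 0.2140 bits


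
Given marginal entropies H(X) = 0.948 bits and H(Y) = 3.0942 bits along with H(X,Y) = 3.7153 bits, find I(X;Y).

I(X;Y) = H(X) + H(Y) - H(X,Y)
I(X;Y) = 0.948 + 3.0942 - 3.7153 = 0.3269 bits


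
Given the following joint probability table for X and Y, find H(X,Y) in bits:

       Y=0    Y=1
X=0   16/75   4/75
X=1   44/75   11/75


H(X,Y) = -Σ p(x,y) log₂ p(x,y)
  p(0,0)=16/75: -0.2133 × log₂(0.2133) = 0.4755
  p(0,1)=4/75: -0.0533 × log₂(0.0533) = 0.2255
  p(1,0)=44/75: -0.5867 × log₂(0.5867) = 0.4514
  p(1,1)=11/75: -0.1467 × log₂(0.1467) = 0.4062
H(X,Y) = 1.5586 bits


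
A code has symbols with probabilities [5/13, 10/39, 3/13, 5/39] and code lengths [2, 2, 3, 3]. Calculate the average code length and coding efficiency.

Average length L = Σ p_i × l_i = 2.3590 bits
Entropy H = 1.9018 bits
Efficiency η = H/L × 100% = 80.62%


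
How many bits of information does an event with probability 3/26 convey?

Information content I(x) = -log₂(p(x))
I = -log₂(3/26) = -log₂(0.1154)
I = 3.1155 bits


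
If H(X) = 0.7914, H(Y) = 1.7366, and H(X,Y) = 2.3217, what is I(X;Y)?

I(X;Y) = H(X) + H(Y) - H(X,Y)
I(X;Y) = 0.7914 + 1.7366 - 2.3217 = 0.2063 bits


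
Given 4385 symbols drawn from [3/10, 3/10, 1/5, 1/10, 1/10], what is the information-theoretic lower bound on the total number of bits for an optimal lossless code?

Entropy H = 2.1710 bits/symbol
Minimum bits = H × n = 2.1710 × 4385
= 9519.62 bits


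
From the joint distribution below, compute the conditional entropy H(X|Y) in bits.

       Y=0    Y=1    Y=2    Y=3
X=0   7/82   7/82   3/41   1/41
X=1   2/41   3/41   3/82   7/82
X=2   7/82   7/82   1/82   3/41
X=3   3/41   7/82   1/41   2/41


H(X|Y) = Σ_y p(y) H(X|Y=y)
  p(Y=0) = 12/41, H(X|Y=0) = 1.9678
  p(Y=1) = 27/82, H(X|Y=1) = 1.9970
  p(Y=2) = 6/41, H(X|Y=2) = 1.7296
  p(Y=3) = 19/82, H(X|Y=3) = 1.8710
H(X|Y) = 0.2927×1.9678 + 0.3293×1.9970 + 0.1463×1.7296 + 0.2317×1.8710 = 1.9201 bits


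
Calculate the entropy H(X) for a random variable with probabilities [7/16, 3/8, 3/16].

H(X) = -Σ p(x) log₂ p(x)
  -7/16 × log₂(7/16) = 0.5218
  -3/8 × log₂(3/8) = 0.5306
  -3/16 × log₂(3/16) = 0.4528
H(X) = 1.5052 bits


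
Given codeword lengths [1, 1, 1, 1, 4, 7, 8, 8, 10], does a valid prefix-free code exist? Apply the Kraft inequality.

Kraft inequality: Σ 2^(-l_i) ≤ 1 for prefix-free code
Calculating: 2^(-1) + 2^(-1) + 2^(-1) + 2^(-1) + 2^(-4) + 2^(-7) + 2^(-8) + 2^(-8) + 2^(-10)
= 0.5 + 0.5 + 0.5 + 0.5 + 0.0625 + 0.0078125 + 0.00390625 + 0.00390625 + 0.0009765625
= 2.0791
Since 2.0791 > 1, prefix-free code does not exist


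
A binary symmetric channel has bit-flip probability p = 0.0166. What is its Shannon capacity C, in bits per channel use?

For BSC with error probability p:
C = 1 - H(p) where H(p) is binary entropy
H(0.0166) = -0.0166 × log₂(0.0166) - 0.9834 × log₂(0.9834)
H(p) = 0.1219
C = 1 - 0.1219 = 0.8781 bits/use


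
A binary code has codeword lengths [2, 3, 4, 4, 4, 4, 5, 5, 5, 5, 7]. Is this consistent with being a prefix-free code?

Kraft inequality: Σ 2^(-l_i) ≤ 1 for prefix-free code
Calculating: 2^(-2) + 2^(-3) + 2^(-4) + 2^(-4) + 2^(-4) + 2^(-4) + 2^(-5) + 2^(-5) + 2^(-5) + 2^(-5) + 2^(-7)
= 0.25 + 0.125 + 0.0625 + 0.0625 + 0.0625 + 0.0625 + 0.03125 + 0.03125 + 0.03125 + 0.03125 + 0.0078125
= 0.7578
Since 0.7578 ≤ 1, prefix-free code exists


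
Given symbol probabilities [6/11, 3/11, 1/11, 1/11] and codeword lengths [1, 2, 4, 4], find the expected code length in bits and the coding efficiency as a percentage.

Average length L = Σ p_i × l_i = 1.8182 bits
Entropy H = 1.6172 bits
Efficiency η = H/L × 100% = 88.95%


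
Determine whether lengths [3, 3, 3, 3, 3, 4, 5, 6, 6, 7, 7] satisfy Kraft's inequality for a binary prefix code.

Kraft inequality: Σ 2^(-l_i) ≤ 1 for prefix-free code
Calculating: 2^(-3) + 2^(-3) + 2^(-3) + 2^(-3) + 2^(-3) + 2^(-4) + 2^(-5) + 2^(-6) + 2^(-6) + 2^(-7) + 2^(-7)
= 0.125 + 0.125 + 0.125 + 0.125 + 0.125 + 0.0625 + 0.03125 + 0.015625 + 0.015625 + 0.0078125 + 0.0078125
= 0.7656
Since 0.7656 ≤ 1, prefix-free code exists


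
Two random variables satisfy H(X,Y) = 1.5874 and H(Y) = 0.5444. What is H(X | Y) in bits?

Chain rule: H(X,Y) = H(X|Y) + H(Y)
H(X|Y) = H(X,Y) - H(Y) = 1.5874 - 0.5444 = 1.043 bits


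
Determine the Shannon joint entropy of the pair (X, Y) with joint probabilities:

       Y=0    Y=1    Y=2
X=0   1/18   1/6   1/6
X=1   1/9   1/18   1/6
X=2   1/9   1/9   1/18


H(X,Y) = -Σ p(x,y) log₂ p(x,y)
  p(0,0)=1/18: -0.0556 × log₂(0.0556) = 0.2317
  p(0,1)=1/6: -0.1667 × log₂(0.1667) = 0.4308
  p(0,2)=1/6: -0.1667 × log₂(0.1667) = 0.4308
  p(1,0)=1/9: -0.1111 × log₂(0.1111) = 0.3522
  p(1,1)=1/18: -0.0556 × log₂(0.0556) = 0.2317
  p(1,2)=1/6: -0.1667 × log₂(0.1667) = 0.4308
  p(2,0)=1/9: -0.1111 × log₂(0.1111) = 0.3522
  p(2,1)=1/9: -0.1111 × log₂(0.1111) = 0.3522
  p(2,2)=1/18: -0.0556 × log₂(0.0556) = 0.2317
H(X,Y) = 3.0441 bits


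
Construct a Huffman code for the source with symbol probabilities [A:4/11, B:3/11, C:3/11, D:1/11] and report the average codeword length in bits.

Huffman tree construction:
Combine smallest probabilities repeatedly
Resulting codes:
  A: 11 (length 2)
  B: 01 (length 2)
  C: 10 (length 2)
  D: 00 (length 2)
Average length = Σ p(s) × length(s) = 2.0000 bits


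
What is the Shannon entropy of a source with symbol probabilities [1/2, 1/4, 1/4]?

H(X) = -Σ p(x) log₂ p(x)
  -1/2 × log₂(1/2) = 0.5000
  -1/4 × log₂(1/4) = 0.5000
  -1/4 × log₂(1/4) = 0.5000
H(X) = 1.5000 bits


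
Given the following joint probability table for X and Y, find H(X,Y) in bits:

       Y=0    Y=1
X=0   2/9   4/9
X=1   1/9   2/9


H(X,Y) = -Σ p(x,y) log₂ p(x,y)
  p(0,0)=2/9: -0.2222 × log₂(0.2222) = 0.4822
  p(0,1)=4/9: -0.4444 × log₂(0.4444) = 0.5200
  p(1,0)=1/9: -0.1111 × log₂(0.1111) = 0.3522
  p(1,1)=2/9: -0.2222 × log₂(0.2222) = 0.4822
H(X,Y) = 1.8366 bits


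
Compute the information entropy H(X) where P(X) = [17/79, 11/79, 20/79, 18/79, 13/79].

H(X) = -Σ p(x) log₂ p(x)
  -17/79 × log₂(17/79) = 0.4769
  -11/79 × log₂(11/79) = 0.3960
  -20/79 × log₂(20/79) = 0.5017
  -18/79 × log₂(18/79) = 0.4862
  -13/79 × log₂(13/79) = 0.4284
H(X) = 2.2893 bits


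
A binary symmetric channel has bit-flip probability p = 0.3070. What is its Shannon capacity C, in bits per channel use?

For BSC with error probability p:
C = 1 - H(p) where H(p) is binary entropy
H(0.3070) = -0.3070 × log₂(0.3070) - 0.6930 × log₂(0.6930)
H(p) = 0.8897
C = 1 - 0.8897 = 0.1103 bits/use


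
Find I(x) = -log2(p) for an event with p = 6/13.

Information content I(x) = -log₂(p(x))
I = -log₂(6/13) = -log₂(0.4615)
I = 1.1155 bits


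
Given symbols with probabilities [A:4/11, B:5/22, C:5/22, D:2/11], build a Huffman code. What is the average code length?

Huffman tree construction:
Combine smallest probabilities repeatedly
Resulting codes:
  A: 11 (length 2)
  B: 01 (length 2)
  C: 10 (length 2)
  D: 00 (length 2)
Average length = Σ p(s) × length(s) = 2.0000 bits


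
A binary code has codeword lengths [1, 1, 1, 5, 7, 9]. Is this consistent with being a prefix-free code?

Kraft inequality: Σ 2^(-l_i) ≤ 1 for prefix-free code
Calculating: 2^(-1) + 2^(-1) + 2^(-1) + 2^(-5) + 2^(-7) + 2^(-9)
= 0.5 + 0.5 + 0.5 + 0.03125 + 0.0078125 + 0.001953125
= 1.5410
Since 1.5410 > 1, prefix-free code does not exist


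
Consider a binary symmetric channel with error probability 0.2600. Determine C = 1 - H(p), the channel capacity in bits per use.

For BSC with error probability p:
C = 1 - H(p) where H(p) is binary entropy
H(0.2600) = -0.2600 × log₂(0.2600) - 0.7400 × log₂(0.7400)
H(p) = 0.8267
C = 1 - 0.8267 = 0.1733 bits/use


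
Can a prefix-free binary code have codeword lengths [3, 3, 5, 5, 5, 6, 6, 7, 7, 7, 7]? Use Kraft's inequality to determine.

Kraft inequality: Σ 2^(-l_i) ≤ 1 for prefix-free code
Calculating: 2^(-3) + 2^(-3) + 2^(-5) + 2^(-5) + 2^(-5) + 2^(-6) + 2^(-6) + 2^(-7) + 2^(-7) + 2^(-7) + 2^(-7)
= 0.125 + 0.125 + 0.03125 + 0.03125 + 0.03125 + 0.015625 + 0.015625 + 0.0078125 + 0.0078125 + 0.0078125 + 0.0078125
= 0.4062
Since 0.4062 ≤ 1, prefix-free code exists


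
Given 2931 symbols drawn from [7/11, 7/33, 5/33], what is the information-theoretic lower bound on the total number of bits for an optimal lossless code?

Entropy H = 1.3020 bits/symbol
Minimum bits = H × n = 1.3020 × 2931
= 3816.09 bits


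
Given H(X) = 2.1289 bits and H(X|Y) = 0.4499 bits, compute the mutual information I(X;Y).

I(X;Y) = H(X) - H(X|Y)
I(X;Y) = 2.1289 - 0.4499 = 1.679 bits


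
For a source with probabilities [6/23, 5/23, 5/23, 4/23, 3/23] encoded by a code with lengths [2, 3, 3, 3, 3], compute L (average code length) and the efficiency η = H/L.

Average length L = Σ p_i × l_i = 2.7391 bits
Entropy H = 2.2851 bits
Efficiency η = H/L × 100% = 83.43%


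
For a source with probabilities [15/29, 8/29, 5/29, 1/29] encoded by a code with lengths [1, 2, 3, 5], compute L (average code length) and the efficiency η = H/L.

Average length L = Σ p_i × l_i = 1.7586 bits
Entropy H = 1.6093 bits
Efficiency η = H/L × 100% = 91.51%


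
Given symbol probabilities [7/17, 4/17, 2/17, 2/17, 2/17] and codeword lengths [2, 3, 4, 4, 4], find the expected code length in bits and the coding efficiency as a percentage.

Average length L = Σ p_i × l_i = 2.9412 bits
Entropy H = 2.1080 bits
Efficiency η = H/L × 100% = 71.67%


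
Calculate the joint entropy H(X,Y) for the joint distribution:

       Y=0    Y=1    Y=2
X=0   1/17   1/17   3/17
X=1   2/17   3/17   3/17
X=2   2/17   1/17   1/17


H(X,Y) = -Σ p(x,y) log₂ p(x,y)
  p(0,0)=1/17: -0.0588 × log₂(0.0588) = 0.2404
  p(0,1)=1/17: -0.0588 × log₂(0.0588) = 0.2404
  p(0,2)=3/17: -0.1765 × log₂(0.1765) = 0.4416
  p(1,0)=2/17: -0.1176 × log₂(0.1176) = 0.3632
  p(1,1)=3/17: -0.1765 × log₂(0.1765) = 0.4416
  p(1,2)=3/17: -0.1765 × log₂(0.1765) = 0.4416
  p(2,0)=2/17: -0.1176 × log₂(0.1176) = 0.3632
  p(2,1)=1/17: -0.0588 × log₂(0.0588) = 0.2404
  p(2,2)=1/17: -0.0588 × log₂(0.0588) = 0.2404
H(X,Y) = 3.0131 bits


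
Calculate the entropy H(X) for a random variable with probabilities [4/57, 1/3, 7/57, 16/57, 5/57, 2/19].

H(X) = -Σ p(x) log₂ p(x)
  -4/57 × log₂(4/57) = 0.2690
  -1/3 × log₂(1/3) = 0.5283
  -7/57 × log₂(7/57) = 0.3716
  -16/57 × log₂(16/57) = 0.5145
  -5/57 × log₂(5/57) = 0.3080
  -2/19 × log₂(2/19) = 0.3419
H(X) = 2.3332 bits


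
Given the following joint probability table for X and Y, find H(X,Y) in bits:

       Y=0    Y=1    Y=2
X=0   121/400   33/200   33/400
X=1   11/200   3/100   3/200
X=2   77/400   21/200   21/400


H(X,Y) = -Σ p(x,y) log₂ p(x,y)
  p(0,0)=121/400: -0.3025 × log₂(0.3025) = 0.5218
  p(0,1)=33/200: -0.1650 × log₂(0.1650) = 0.4289
  p(0,2)=33/400: -0.0825 × log₂(0.0825) = 0.2970
  p(1,0)=11/200: -0.0550 × log₂(0.0550) = 0.2301
  p(1,1)=3/100: -0.0300 × log₂(0.0300) = 0.1518
  p(1,2)=3/200: -0.0150 × log₂(0.0150) = 0.0909
  p(2,0)=77/400: -0.1925 × log₂(0.1925) = 0.4576
  p(2,1)=21/200: -0.1050 × log₂(0.1050) = 0.3414
  p(2,2)=21/400: -0.0525 × log₂(0.0525) = 0.2232
H(X,Y) = 2.7427 bits


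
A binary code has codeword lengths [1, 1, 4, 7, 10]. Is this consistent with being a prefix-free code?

Kraft inequality: Σ 2^(-l_i) ≤ 1 for prefix-free code
Calculating: 2^(-1) + 2^(-1) + 2^(-4) + 2^(-7) + 2^(-10)
= 0.5 + 0.5 + 0.0625 + 0.0078125 + 0.0009765625
= 1.0713
Since 1.0713 > 1, prefix-free code does not exist


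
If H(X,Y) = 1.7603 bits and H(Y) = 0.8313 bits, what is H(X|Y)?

Chain rule: H(X,Y) = H(X|Y) + H(Y)
H(X|Y) = H(X,Y) - H(Y) = 1.7603 - 0.8313 = 0.929 bits


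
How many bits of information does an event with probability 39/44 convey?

Information content I(x) = -log₂(p(x))
I = -log₂(39/44) = -log₂(0.8864)
I = 0.1740 bits


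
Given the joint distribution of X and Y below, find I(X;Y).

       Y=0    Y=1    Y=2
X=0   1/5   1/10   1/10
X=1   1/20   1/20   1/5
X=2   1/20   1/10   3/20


H(X) = 1.5710, H(Y) = 1.5395, H(X,Y) = 2.9842
I(X;Y) = H(X) + H(Y) - H(X,Y) = 0.1263 bits


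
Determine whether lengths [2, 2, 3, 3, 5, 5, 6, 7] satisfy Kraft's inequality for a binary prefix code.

Kraft inequality: Σ 2^(-l_i) ≤ 1 for prefix-free code
Calculating: 2^(-2) + 2^(-2) + 2^(-3) + 2^(-3) + 2^(-5) + 2^(-5) + 2^(-6) + 2^(-7)
= 0.25 + 0.25 + 0.125 + 0.125 + 0.03125 + 0.03125 + 0.015625 + 0.0078125
= 0.8359
Since 0.8359 ≤ 1, prefix-free code exists


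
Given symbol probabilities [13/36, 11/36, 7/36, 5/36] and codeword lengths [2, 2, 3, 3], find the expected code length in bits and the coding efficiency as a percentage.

Average length L = Σ p_i × l_i = 2.3333 bits
Entropy H = 1.9082 bits
Efficiency η = H/L × 100% = 81.78%


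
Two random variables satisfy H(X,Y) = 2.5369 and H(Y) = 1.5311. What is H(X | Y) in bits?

Chain rule: H(X,Y) = H(X|Y) + H(Y)
H(X|Y) = H(X,Y) - H(Y) = 2.5369 - 1.5311 = 1.0058 bits


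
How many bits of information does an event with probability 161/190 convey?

Information content I(x) = -log₂(p(x))
I = -log₂(161/190) = -log₂(0.8474)
I = 0.2389 bits


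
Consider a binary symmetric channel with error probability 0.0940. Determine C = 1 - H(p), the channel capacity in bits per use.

For BSC with error probability p:
C = 1 - H(p) where H(p) is binary entropy
H(0.0940) = -0.0940 × log₂(0.0940) - 0.9060 × log₂(0.9060)
H(p) = 0.4497
C = 1 - 0.4497 = 0.5503 bits/use


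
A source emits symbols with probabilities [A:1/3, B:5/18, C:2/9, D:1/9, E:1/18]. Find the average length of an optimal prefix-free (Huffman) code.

Huffman tree construction:
Combine smallest probabilities repeatedly
Resulting codes:
  A: 11 (length 2)
  B: 10 (length 2)
  C: 01 (length 2)
  D: 001 (length 3)
  E: 000 (length 3)
Average length = Σ p(s) × length(s) = 2.1667 bits


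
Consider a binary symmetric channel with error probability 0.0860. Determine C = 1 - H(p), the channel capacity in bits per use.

For BSC with error probability p:
C = 1 - H(p) where H(p) is binary entropy
H(0.0860) = -0.0860 × log₂(0.0860) - 0.9140 × log₂(0.9140)
H(p) = 0.4230
C = 1 - 0.4230 = 0.5770 bits/use


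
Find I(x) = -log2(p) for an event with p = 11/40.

Information content I(x) = -log₂(p(x))
I = -log₂(11/40) = -log₂(0.2750)
I = 1.8625 bits


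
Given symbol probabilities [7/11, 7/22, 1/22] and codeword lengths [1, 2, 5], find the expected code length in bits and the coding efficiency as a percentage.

Average length L = Σ p_i × l_i = 1.5000 bits
Entropy H = 1.1433 bits
Efficiency η = H/L × 100% = 76.22%


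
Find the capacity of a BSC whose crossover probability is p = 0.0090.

For BSC with error probability p:
C = 1 - H(p) where H(p) is binary entropy
H(0.0090) = -0.0090 × log₂(0.0090) - 0.9910 × log₂(0.9910)
H(p) = 0.0741
C = 1 - 0.0741 = 0.9259 bits/use


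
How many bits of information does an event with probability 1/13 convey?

Information content I(x) = -log₂(p(x))
I = -log₂(1/13) = -log₂(0.0769)
I = 3.7004 bits


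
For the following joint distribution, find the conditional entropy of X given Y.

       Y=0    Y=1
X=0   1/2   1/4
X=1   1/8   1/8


H(X|Y) = Σ_y p(y) H(X|Y=y)
  p(Y=0) = 5/8, H(X|Y=0) = 0.7219
  p(Y=1) = 3/8, H(X|Y=1) = 0.9183
H(X|Y) = 0.6250×0.7219 + 0.3750×0.9183 = 0.7956 bits


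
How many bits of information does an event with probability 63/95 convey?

Information content I(x) = -log₂(p(x))
I = -log₂(63/95) = -log₂(0.6632)
I = 0.5926 bits


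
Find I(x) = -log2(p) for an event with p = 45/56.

Information content I(x) = -log₂(p(x))
I = -log₂(45/56) = -log₂(0.8036)
I = 0.3155 bits


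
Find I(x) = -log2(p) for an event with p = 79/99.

Information content I(x) = -log₂(p(x))
I = -log₂(79/99) = -log₂(0.7980)
I = 0.3256 bits


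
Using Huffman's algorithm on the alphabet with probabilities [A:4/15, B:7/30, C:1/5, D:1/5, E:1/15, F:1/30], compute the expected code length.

Huffman tree construction:
Combine smallest probabilities repeatedly
Resulting codes:
  A: 10 (length 2)
  B: 01 (length 2)
  C: 111 (length 3)
  D: 00 (length 2)
  E: 1101 (length 4)
  F: 1100 (length 4)
Average length = Σ p(s) × length(s) = 2.4000 bits


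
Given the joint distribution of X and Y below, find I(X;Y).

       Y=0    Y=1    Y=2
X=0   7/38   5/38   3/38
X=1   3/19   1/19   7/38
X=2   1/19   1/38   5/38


H(X) = 1.5320, H(Y) = 1.5320, H(X,Y) = 2.9641
I(X;Y) = H(X) + H(Y) - H(X,Y) = 0.0999 bits


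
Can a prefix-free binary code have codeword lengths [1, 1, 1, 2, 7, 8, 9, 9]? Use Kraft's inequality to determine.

Kraft inequality: Σ 2^(-l_i) ≤ 1 for prefix-free code
Calculating: 2^(-1) + 2^(-1) + 2^(-1) + 2^(-2) + 2^(-7) + 2^(-8) + 2^(-9) + 2^(-9)
= 0.5 + 0.5 + 0.5 + 0.25 + 0.0078125 + 0.00390625 + 0.001953125 + 0.001953125
= 1.7656
Since 1.7656 > 1, prefix-free code does not exist


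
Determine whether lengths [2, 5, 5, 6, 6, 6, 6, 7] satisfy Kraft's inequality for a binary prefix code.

Kraft inequality: Σ 2^(-l_i) ≤ 1 for prefix-free code
Calculating: 2^(-2) + 2^(-5) + 2^(-5) + 2^(-6) + 2^(-6) + 2^(-6) + 2^(-6) + 2^(-7)
= 0.25 + 0.03125 + 0.03125 + 0.015625 + 0.015625 + 0.015625 + 0.015625 + 0.0078125
= 0.3828
Since 0.3828 ≤ 1, prefix-free code exists


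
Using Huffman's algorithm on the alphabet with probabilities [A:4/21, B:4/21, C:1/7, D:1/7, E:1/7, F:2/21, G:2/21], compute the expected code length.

Huffman tree construction:
Combine smallest probabilities repeatedly
Resulting codes:
  A: 111 (length 3)
  B: 00 (length 2)
  C: 100 (length 3)
  D: 101 (length 3)
  E: 110 (length 3)
  F: 010 (length 3)
  G: 011 (length 3)
Average length = Σ p(s) × length(s) = 2.8095 bits


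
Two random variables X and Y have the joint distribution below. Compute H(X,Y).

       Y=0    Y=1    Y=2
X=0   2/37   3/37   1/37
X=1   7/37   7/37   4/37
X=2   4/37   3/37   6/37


H(X,Y) = -Σ p(x,y) log₂ p(x,y)
  p(0,0)=2/37: -0.0541 × log₂(0.0541) = 0.2275
  p(0,1)=3/37: -0.0811 × log₂(0.0811) = 0.2939
  p(0,2)=1/37: -0.0270 × log₂(0.0270) = 0.1408
  p(1,0)=7/37: -0.1892 × log₂(0.1892) = 0.4545
  p(1,1)=7/37: -0.1892 × log₂(0.1892) = 0.4545
  p(1,2)=4/37: -0.1081 × log₂(0.1081) = 0.3470
  p(2,0)=4/37: -0.1081 × log₂(0.1081) = 0.3470
  p(2,1)=3/37: -0.0811 × log₂(0.0811) = 0.2939
  p(2,2)=6/37: -0.1622 × log₂(0.1622) = 0.4256
H(X,Y) = 2.9845 bits


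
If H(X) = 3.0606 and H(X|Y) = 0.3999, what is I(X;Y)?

I(X;Y) = H(X) - H(X|Y)
I(X;Y) = 3.0606 - 0.3999 = 2.6607 bits


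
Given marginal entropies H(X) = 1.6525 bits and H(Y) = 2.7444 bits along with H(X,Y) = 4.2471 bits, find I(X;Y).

I(X;Y) = H(X) + H(Y) - H(X,Y)
I(X;Y) = 1.6525 + 2.7444 - 4.2471 = 0.1498 bits


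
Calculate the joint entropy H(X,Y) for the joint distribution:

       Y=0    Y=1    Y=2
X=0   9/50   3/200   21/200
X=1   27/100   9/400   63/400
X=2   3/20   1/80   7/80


H(X,Y) = -Σ p(x,y) log₂ p(x,y)
  p(0,0)=9/50: -0.1800 × log₂(0.1800) = 0.4453
  p(0,1)=3/200: -0.0150 × log₂(0.0150) = 0.0909
  p(0,2)=21/200: -0.1050 × log₂(0.1050) = 0.3414
  p(1,0)=27/100: -0.2700 × log₂(0.2700) = 0.5100
  p(1,1)=9/400: -0.0225 × log₂(0.0225) = 0.1232
  p(1,2)=63/400: -0.1575 × log₂(0.1575) = 0.4200
  p(2,0)=3/20: -0.1500 × log₂(0.1500) = 0.4105
  p(2,1)=1/80: -0.0125 × log₂(0.0125) = 0.0790
  p(2,2)=7/80: -0.0875 × log₂(0.0875) = 0.3075
H(X,Y) = 2.7279 bits


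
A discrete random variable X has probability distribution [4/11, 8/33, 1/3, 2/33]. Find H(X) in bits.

H(X) = -Σ p(x) log₂ p(x)
  -4/11 × log₂(4/11) = 0.5307
  -8/33 × log₂(8/33) = 0.4956
  -1/3 × log₂(1/3) = 0.5283
  -2/33 × log₂(2/33) = 0.2451
H(X) = 1.7997 bits


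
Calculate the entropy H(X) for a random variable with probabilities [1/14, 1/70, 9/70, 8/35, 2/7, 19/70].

H(X) = -Σ p(x) log₂ p(x)
  -1/14 × log₂(1/14) = 0.2720
  -1/70 × log₂(1/70) = 0.0876
  -9/70 × log₂(9/70) = 0.3805
  -8/35 × log₂(8/35) = 0.4867
  -2/7 × log₂(2/7) = 0.5164
  -19/70 × log₂(19/70) = 0.5107
H(X) = 2.2537 bits


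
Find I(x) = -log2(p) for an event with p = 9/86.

Information content I(x) = -log₂(p(x))
I = -log₂(9/86) = -log₂(0.1047)
I = 3.2563 bits


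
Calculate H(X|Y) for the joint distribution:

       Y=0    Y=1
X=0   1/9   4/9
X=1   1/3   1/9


H(X|Y) = Σ_y p(y) H(X|Y=y)
  p(Y=0) = 4/9, H(X|Y=0) = 0.8113
  p(Y=1) = 5/9, H(X|Y=1) = 0.7219
H(X|Y) = 0.4444×0.8113 + 0.5556×0.7219 = 0.7616 bits


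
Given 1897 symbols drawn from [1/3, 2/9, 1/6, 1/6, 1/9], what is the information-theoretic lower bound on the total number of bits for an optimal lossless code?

Entropy H = 2.2244 bits/symbol
Minimum bits = H × n = 2.2244 × 1897
= 4219.68 bits


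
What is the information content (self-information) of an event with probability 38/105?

Information content I(x) = -log₂(p(x))
I = -log₂(38/105) = -log₂(0.3619)
I = 1.4663 bits


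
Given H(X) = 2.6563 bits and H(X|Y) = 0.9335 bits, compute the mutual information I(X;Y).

I(X;Y) = H(X) - H(X|Y)
I(X;Y) = 2.6563 - 0.9335 = 1.7228 bits


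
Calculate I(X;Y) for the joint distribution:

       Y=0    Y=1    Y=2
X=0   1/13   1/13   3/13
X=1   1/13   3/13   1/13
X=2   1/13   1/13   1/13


H(X) = 1.5486, H(Y) = 1.5486, H(X,Y) = 2.9689
I(X;Y) = H(X) + H(Y) - H(X,Y) = 0.1282 bits


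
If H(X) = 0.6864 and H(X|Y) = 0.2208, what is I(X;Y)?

I(X;Y) = H(X) - H(X|Y)
I(X;Y) = 0.6864 - 0.2208 = 0.4656 bits


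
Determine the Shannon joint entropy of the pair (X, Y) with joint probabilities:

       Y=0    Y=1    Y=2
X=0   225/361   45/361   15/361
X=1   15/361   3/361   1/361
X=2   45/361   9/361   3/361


H(X,Y) = -Σ p(x,y) log₂ p(x,y)
  p(0,0)=225/361: -0.6233 × log₂(0.6233) = 0.4251
  p(0,1)=45/361: -0.1247 × log₂(0.1247) = 0.3745
  p(0,2)=15/361: -0.0416 × log₂(0.0416) = 0.1907
  p(1,0)=15/361: -0.0416 × log₂(0.0416) = 0.1907
  p(1,1)=3/361: -0.0083 × log₂(0.0083) = 0.0574
  p(1,2)=1/361: -0.0028 × log₂(0.0028) = 0.0235
  p(2,0)=45/361: -0.1247 × log₂(0.1247) = 0.3745
  p(2,1)=9/361: -0.0249 × log₂(0.0249) = 0.1328
  p(2,2)=3/361: -0.0083 × log₂(0.0083) = 0.0574
H(X,Y) = 1.8266 bits
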